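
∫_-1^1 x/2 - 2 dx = -4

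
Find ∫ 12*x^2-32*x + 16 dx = 4*x^3 - 16*x^2 + 16*x + C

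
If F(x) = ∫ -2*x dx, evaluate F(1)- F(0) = -1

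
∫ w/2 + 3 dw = w^2/4 + 3*w + C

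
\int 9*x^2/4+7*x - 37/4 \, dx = 3*x^3/4 + 7*x^2/2 - 37*x/4 + C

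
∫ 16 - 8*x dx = -4*x^2 + 16*x + C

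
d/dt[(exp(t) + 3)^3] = 3*exp(3*t) + 18*exp(2*t) + 27*exp(t)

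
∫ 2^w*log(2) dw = 2^w + C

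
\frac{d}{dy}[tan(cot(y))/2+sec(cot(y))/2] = -(sin(1/tan(y)) + 1)/((-cos(2/tan(y)) - 1 + cos(2/tan(y))/cos(y)^2 + cos(y)^(-2))*cos(y)^2)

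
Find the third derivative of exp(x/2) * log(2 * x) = (x^3*exp(x/2)*log(x) + x^3*exp(x/2)*log(2) + 6*x^2*exp(x/2) - 12*x*exp(x/2) + 16*exp(x/2))/(8*x^3)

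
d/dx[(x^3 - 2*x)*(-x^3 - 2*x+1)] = -6*x^5 + 3*x^2 + 8*x - 2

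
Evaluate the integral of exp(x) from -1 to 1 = E - exp(-1)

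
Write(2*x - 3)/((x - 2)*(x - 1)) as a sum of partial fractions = 1/(x - 1) + 1/(x - 2)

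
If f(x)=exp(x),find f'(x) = exp(x)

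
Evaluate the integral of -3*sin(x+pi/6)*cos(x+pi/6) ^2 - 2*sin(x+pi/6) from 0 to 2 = -11*sqrt(3)/8 + 2*cos(pi/6 + 2) + cos(pi/6 + 2)^3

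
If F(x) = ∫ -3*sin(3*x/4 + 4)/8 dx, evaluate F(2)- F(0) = -cos(4)/2 + cos(11/2)/2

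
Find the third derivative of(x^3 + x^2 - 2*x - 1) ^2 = 120*x^3 + 120*x^2 - 72*x - 36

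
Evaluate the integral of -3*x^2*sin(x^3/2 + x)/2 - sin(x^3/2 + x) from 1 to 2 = -cos(3/2) + cos(6)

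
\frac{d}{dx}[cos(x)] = -sin(x)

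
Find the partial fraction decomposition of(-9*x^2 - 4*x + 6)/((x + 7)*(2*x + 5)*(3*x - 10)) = -138/(155*(3*x - 10)) + 23/(45*(2*x + 5)) - 407/(279*(x + 7))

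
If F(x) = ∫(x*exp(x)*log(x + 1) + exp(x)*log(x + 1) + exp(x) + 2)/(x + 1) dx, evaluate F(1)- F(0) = (2 + E)*log(2)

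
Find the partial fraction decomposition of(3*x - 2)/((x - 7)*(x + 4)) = 14/(11*(x + 4)) + 19/(11*(x - 7))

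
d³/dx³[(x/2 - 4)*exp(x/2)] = x*exp(x/2)/16 - exp(x/2)/8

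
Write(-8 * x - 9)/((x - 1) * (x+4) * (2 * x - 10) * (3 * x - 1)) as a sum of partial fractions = -45/(104*(3*x - 1)) - 23/(1170*(x + 4)) + 17/(80*(x - 1)) - 7/(144*(x - 5))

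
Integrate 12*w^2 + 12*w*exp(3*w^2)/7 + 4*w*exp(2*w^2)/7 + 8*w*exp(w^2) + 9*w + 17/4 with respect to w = 4*w^3 + 9*w^2/2 + 17*w/4 + 2*exp(3*w^2)/7 + exp(2*w^2)/7 + 4*exp(w^2) + C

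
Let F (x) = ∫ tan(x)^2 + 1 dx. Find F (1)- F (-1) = 2*tan(1)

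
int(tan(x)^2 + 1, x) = tan(x) + C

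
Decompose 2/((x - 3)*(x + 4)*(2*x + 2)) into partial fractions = 1/(21*(x + 4)) - 1/(12*(x + 1)) + 1/(28*(x - 3))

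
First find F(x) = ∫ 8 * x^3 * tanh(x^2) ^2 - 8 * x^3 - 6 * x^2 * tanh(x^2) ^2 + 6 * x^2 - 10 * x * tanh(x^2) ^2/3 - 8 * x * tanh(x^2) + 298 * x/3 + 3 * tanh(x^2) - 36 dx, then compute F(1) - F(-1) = -72 + 6*tanh(1)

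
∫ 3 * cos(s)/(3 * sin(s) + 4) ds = log(3*sin(s) + 4) + C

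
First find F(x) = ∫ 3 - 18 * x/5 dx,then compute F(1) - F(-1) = 6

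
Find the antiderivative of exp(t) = exp(t) + C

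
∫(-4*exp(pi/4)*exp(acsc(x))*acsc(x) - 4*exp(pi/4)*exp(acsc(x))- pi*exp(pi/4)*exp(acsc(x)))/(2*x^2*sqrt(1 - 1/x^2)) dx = (4*acsc(x) + pi)*exp(acsc(x) + pi/4)/2 + C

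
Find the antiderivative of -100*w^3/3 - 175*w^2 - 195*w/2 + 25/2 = -25*w^4/3 - 175*w^3/3 - 195*w^2/4 + 25*w/2 + C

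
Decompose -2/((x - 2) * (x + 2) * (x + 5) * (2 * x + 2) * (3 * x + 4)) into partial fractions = -81/(220*(3*x + 4)) - 1/(924*(x + 5)) + 1/(24*(x + 2)) + 1/(12*(x + 1)) - 1/(840*(x - 2))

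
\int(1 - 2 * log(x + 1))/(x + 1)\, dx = (1 - log(x + 1))*log(x + 1) + C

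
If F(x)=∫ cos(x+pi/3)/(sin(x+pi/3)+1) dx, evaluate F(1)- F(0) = -log(sqrt(3)/2 + 1) + log(sin(1 + pi/3) + 1)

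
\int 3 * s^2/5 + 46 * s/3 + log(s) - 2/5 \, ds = s*(3*s^2 + 115*s + 15*log(s) - 21)/15 + C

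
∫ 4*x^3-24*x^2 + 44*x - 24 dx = x^4 - 8*x^3 + 22*x^2 - 24*x + C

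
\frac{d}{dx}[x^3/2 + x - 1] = 3*x^2/2 + 1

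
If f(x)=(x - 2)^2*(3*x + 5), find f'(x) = 9*x^2 - 14*x - 8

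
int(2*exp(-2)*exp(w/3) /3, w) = 2*exp(w/3 - 2) + C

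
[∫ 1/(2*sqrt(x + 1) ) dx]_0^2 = -1 + sqrt(3)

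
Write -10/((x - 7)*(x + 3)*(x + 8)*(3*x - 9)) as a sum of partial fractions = 2/(495*(x + 8)) - 1/(90*(x + 3)) + 5/(396*(x - 3)) - 1/(180*(x - 7))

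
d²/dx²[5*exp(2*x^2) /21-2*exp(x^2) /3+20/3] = 80*x^2*exp(2*x^2)/21 - 8*x^2*exp(x^2)/3 + 20*exp(2*x^2)/21 - 4*exp(x^2)/3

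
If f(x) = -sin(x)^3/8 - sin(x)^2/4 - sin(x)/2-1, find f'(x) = (-4*sin(x) + 3*cos(x)^2 - 7)*cos(x)/8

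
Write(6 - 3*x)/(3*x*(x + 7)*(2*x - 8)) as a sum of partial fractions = 9/(154*(x + 7)) - 1/(44*(x - 4)) - 1/(28*x)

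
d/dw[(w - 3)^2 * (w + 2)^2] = 4*w^3 - 6*w^2 - 22*w + 12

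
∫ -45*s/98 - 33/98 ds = -45*s^2/196 - 33*s/98 + C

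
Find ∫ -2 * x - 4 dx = -x^2 - 4*x + C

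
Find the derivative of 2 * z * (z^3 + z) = 8*z^3 + 4*z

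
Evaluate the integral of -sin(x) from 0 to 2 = -1 + cos(2)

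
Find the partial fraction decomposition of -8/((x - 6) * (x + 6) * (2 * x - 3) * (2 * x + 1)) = -8/(143*(2*x + 1)) + 8/(135*(2*x - 3)) + 2/(495*(x + 6)) - 2/(351*(x - 6))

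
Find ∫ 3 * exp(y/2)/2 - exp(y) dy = 3*exp(y/2) - exp(y) + C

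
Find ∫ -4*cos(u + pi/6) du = -4*sin(u + pi/6) + C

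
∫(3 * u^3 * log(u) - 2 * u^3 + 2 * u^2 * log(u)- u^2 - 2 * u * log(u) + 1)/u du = (log(u) - 1)*(u^3 + u^2 - 2*u + 1) + C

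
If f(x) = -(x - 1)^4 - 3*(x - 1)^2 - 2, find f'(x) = -4*x^3 + 12*x^2 - 18*x + 10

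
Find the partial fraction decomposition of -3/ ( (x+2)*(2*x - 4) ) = 3/(8*(x + 2)) - 3/(8*(x - 2))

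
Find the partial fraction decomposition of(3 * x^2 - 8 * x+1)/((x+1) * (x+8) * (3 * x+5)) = -102/(19*(3*x + 5)) + 257/(133*(x + 8)) + 6/(7*(x + 1))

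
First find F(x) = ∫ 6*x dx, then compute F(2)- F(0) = 12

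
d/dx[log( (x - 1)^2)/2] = 1/(x - 1)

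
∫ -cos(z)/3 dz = -sin(z)/3 + C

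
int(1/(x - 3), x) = log(3 - x) + C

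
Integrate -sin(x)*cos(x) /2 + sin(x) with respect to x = (cos(x) - 2)^2/4 + C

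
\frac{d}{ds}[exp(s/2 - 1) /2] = exp(s/2 - 1)/4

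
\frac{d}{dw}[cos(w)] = -sin(w)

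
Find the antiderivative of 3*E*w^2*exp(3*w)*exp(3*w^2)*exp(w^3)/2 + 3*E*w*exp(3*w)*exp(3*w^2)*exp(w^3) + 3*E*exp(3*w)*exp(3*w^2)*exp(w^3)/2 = exp((w + 1)^3)/2 + C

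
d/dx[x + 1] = 1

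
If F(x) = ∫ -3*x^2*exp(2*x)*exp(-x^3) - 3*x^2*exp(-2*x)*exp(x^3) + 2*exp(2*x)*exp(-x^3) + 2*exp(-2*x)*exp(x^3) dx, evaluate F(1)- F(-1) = -2*exp(-1) + 2*E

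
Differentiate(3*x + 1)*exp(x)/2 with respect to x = 3*x*exp(x)/2 + 2*exp(x)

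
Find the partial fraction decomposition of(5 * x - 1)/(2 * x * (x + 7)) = 18/(7*(x + 7)) - 1/(14*x)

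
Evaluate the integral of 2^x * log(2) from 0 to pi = -1 + 2^pi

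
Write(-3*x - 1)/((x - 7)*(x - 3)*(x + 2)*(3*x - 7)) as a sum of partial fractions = -54/(91*(3*x - 7)) - 1/(117*(x + 2)) + 1/(4*(x - 3)) - 11/(252*(x - 7))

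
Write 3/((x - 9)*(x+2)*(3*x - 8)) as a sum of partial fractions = -27/(266*(3*x - 8)) + 3/(154*(x + 2)) + 3/(209*(x - 9))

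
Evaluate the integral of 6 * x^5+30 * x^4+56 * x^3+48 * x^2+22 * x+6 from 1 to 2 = 610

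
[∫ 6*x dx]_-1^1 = 0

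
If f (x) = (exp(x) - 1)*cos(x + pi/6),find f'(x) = sqrt(2)*exp(x)*cos(x + 5*pi/12) + sin(x + pi/6)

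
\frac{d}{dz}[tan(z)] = cos(z)^(-2)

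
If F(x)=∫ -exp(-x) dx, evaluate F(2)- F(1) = -exp(-1) + exp(-2)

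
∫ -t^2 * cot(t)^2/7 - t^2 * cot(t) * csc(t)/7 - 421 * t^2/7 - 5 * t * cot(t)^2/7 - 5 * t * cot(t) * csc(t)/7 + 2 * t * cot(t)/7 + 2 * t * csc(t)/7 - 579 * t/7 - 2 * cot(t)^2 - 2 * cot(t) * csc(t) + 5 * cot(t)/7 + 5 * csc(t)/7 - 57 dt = -(5*t + 4)*(4*t^2 + 5*t + 7) + (cot(t) + csc(t))*(t^2 + 5*t + 14)/7 + C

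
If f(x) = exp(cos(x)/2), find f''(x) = (sin(x)^2 - 2*cos(x))*exp(cos(x)/2)/4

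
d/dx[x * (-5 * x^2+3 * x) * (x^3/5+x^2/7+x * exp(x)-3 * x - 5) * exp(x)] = -x^6*exp(x) - 214*x^5*exp(x)/35 - 10*x^4*exp(2*x) + 104*x^4*exp(x)/7 - 14*x^3*exp(2*x) + 544*x^3*exp(x)/7 + 9*x^2*exp(2*x) + 33*x^2*exp(x) - 30*x*exp(x)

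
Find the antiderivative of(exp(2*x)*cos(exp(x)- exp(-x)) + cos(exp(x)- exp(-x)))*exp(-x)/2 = sin(2*sinh(x))/2 + C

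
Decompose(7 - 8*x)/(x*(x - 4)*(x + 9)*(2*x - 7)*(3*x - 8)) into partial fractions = -1161/(5600*(3*x - 8)) + 48/(125*(2*x - 7)) + 79/(102375*(x + 9)) - 25/(208*(x - 4)) - 1/(288*x)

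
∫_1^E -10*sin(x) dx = 10*cos(E) - 10*cos(1)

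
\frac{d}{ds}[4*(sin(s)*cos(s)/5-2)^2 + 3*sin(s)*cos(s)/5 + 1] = 2*sin(4*s)/25 - 13*cos(2*s)/5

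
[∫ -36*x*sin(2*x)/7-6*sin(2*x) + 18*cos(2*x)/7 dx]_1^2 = 57*cos(4)/7 - 39*cos(2)/7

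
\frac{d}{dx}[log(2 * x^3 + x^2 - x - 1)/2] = (6*x^2 + 2*x - 1)/(4*x^3 + 2*x^2 - 2*x - 2)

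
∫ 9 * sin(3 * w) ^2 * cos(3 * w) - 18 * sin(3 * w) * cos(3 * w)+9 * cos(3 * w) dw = (sin(3*w) - 1)^3 + C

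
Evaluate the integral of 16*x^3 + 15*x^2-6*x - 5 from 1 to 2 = 81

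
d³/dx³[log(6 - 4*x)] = 16/(8*x^3 - 36*x^2 + 54*x - 27)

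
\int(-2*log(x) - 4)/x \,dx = (-log(x) - 4)*log(x) + C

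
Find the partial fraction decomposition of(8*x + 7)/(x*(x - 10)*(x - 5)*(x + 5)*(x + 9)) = -65/(9576*(x + 9)) + 11/(1000*(x + 5)) - 47/(3500*(x - 5)) + 29/(4750*(x - 10)) + 7/(2250*x)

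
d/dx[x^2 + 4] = 2*x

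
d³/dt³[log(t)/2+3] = t^(-3)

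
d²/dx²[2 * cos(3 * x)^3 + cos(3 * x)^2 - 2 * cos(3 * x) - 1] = 9*cos(3*x)/2 - 18*cos(6*x) - 81*cos(9*x)/2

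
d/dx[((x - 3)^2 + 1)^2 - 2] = 4*x^3 - 36*x^2 + 112*x - 120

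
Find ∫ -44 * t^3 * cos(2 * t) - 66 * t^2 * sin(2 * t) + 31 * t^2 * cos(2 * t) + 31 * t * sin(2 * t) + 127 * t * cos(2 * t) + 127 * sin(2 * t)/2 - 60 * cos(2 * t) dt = (11*t - 5)*(-4*t^2 + t + 12)*sin(2*t)/2 + C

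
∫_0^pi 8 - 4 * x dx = 8 - 2*(-2 + pi)^2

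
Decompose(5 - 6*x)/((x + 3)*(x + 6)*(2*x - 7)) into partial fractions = -64/(247*(2*x - 7)) + 41/(57*(x + 6)) - 23/(39*(x + 3))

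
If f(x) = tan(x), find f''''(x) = 24*tan(x)^5 + 40*tan(x)^3 + 16*tan(x)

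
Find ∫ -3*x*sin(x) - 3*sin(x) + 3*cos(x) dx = (3*x + 3)*cos(x) + C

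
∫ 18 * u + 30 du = 9*u^2 + 30*u + C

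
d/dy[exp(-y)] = -exp(-y)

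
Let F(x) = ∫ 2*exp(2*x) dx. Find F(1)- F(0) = -2*E - 2 + (1 + E)^2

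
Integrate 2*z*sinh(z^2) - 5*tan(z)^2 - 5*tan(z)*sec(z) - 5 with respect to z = -5*tan(z) + cosh(z^2) - 5*sec(z) + C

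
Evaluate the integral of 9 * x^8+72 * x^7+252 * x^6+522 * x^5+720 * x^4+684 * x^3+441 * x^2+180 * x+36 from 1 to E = -729 + (1 + (1 + E)^3)^3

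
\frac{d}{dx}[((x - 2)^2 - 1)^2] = 4*x^3 - 24*x^2 + 44*x - 24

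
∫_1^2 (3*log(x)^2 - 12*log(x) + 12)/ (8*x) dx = (-1 + log(2)/2)^3 + 1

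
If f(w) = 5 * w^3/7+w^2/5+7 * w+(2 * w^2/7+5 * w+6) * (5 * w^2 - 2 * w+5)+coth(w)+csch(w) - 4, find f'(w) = 40*w^3/7 + 528*w^2/7 + 1514*w/35 + 20 - cosh(w)/sinh(w)^2 - 1/sinh(w)^2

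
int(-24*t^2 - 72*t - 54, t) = -8*t^3 - 36*t^2 - 54*t + C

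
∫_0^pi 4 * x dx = 2*pi^2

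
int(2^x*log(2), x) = 2^x + C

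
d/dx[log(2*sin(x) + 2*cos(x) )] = 1/tan(x + pi/4)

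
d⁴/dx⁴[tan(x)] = 24*tan(x)^5 + 40*tan(x)^3 + 16*tan(x)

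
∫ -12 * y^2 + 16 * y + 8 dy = -4*y^3 + 8*y^2 + 8*y + C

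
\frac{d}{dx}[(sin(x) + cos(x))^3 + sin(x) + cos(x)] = sqrt(2)*(3*sin(3*x + pi/4) + 5*cos(x + pi/4))/2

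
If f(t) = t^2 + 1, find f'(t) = 2*t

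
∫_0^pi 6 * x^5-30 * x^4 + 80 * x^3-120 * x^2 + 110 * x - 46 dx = -(2 + (-1 + pi)^2)^2 - 20 + 2*(-1 + pi)^2 + (2 + (-1 + pi)^2)^3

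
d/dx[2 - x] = -1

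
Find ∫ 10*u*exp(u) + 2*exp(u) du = (10*u - 8)*exp(u) + C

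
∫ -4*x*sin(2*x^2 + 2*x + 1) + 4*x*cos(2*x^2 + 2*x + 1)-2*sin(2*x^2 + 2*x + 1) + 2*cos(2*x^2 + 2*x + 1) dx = sin(2*x^2 + 2*x + 1) + cos(2*x^2 + 2*x + 1) + C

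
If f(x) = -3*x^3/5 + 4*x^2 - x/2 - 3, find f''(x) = 8 - 18*x/5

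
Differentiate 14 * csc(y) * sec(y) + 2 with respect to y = 14/cos(y)^2 - 14/sin(y)^2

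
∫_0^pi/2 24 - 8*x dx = 36 - 4*(-3 + pi/2)^2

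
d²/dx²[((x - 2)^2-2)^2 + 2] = 12*x^2 - 48*x + 40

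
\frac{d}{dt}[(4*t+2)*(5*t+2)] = 40*t + 18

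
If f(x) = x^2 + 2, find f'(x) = 2*x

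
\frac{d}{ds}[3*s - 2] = 3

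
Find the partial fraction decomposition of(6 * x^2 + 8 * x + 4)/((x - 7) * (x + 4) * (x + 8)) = 27/(5*(x + 8)) - 17/(11*(x + 4)) + 118/(55*(x - 7))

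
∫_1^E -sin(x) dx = cos(E) - cos(1)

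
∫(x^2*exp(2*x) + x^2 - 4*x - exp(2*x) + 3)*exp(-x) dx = 2*(x - 1)^2*sinh(x) + C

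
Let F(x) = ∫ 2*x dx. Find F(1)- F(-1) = 0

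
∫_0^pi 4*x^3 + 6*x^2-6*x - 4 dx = -4 + (-pi^2 - pi + 2)^2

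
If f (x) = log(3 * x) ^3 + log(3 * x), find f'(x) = (3*log(x)^2 + 6*log(3)*log(x) + 1 + 3*log(3)^2)/x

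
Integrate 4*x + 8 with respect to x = 2*x^2 + 8*x + C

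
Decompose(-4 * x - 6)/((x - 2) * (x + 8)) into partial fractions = -13/(5*(x + 8)) - 7/(5*(x - 2))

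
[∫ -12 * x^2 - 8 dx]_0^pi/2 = -pi^3/2 - 4*pi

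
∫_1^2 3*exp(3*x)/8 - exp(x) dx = -exp(2) - exp(3)/8 + E + exp(6)/8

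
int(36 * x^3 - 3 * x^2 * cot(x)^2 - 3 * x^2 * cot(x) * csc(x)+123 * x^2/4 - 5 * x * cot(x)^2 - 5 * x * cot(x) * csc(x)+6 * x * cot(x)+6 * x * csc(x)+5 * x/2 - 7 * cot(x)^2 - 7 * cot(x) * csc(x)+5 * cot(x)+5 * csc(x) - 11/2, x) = 3*x*(x + 1)*(12*x^2 + 3*x + 2)/4 + (cot(x) + csc(x))*(3*x^2 + 5*x + 7) + C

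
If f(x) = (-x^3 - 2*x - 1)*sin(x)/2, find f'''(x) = x^3*cos(x)/2 + 9*x^2*sin(x)/2 - 8*x*cos(x) + cos(x)/2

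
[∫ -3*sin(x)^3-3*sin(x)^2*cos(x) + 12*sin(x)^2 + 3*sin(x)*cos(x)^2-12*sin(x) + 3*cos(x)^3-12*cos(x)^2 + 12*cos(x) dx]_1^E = (-2 + cos(E) + sin(E))^3 - (-2 + cos(1) + sin(1))^3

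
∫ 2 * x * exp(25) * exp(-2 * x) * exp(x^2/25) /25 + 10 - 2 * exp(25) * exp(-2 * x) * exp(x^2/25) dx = 10*x + exp((x - 25)^2/25) + C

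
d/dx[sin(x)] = cos(x)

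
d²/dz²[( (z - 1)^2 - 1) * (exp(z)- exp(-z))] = (z^2*exp(2*z) - z^2 + 2*z*exp(2*z) + 6*z - 2*exp(2*z) - 6)*exp(-z)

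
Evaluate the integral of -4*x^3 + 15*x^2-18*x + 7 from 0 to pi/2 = (-1 + pi/2)^2*(-pi^2/4 - 2 + 3*pi/2) + 2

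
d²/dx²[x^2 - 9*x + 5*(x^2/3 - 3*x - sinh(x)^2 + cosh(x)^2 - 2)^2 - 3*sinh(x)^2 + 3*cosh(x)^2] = 20*x^2/3 - 60*x + 256/3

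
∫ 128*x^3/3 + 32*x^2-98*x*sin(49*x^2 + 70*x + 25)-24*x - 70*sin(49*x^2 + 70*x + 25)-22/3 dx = 12*x^2 + 6*x + 2*(4*x^2 + 2*x - 5)^2/3 + cos((7*x + 5)^2) + C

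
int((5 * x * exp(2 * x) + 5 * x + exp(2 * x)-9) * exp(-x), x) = 2*(5*x - 4)*sinh(x) + C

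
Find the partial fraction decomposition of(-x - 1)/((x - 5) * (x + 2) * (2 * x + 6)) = 1/(8*(x + 3)) - 1/(14*(x + 2)) - 3/(56*(x - 5))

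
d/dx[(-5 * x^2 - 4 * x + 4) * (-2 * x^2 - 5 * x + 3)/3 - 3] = 40*x^3/3 + 33*x^2 - 2*x - 32/3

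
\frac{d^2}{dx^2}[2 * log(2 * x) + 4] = -2/x^2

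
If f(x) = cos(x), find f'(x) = -sin(x)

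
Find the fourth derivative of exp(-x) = exp(-x)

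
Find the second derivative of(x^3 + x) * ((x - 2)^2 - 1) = 20*x^3 - 48*x^2 + 24*x - 8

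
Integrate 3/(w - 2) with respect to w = log(3*(w - 2)^3) + C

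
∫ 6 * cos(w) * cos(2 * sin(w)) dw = 3*sin(2*sin(w)) + C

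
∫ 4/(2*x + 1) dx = 2*log(2*x + 1) + C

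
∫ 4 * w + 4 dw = 2*w^2 + 4*w + C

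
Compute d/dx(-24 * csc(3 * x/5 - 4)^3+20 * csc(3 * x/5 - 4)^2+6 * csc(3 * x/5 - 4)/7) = 6*(-8*sin(2*(3*x/5 - 4)) + 201*cos(3*x/5 - 4)/7 + 3*cos(3*(3*x/5 - 4))/35)/(1 - cos(2*(3*x/5 - 4)))^2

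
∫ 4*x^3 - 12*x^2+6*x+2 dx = x^4 - 4*x^3 + 3*x^2 + 2*x + C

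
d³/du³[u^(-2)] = -24/u^5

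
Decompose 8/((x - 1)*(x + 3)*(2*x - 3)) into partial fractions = 32/(9*(2*x - 3)) + 2/(9*(x + 3)) - 2/(x - 1)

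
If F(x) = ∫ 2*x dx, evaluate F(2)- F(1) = 3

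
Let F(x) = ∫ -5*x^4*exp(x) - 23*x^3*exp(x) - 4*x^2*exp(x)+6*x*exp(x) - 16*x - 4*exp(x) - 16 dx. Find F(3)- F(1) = -453*exp(3) - 96 + 7*E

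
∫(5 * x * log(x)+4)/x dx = (5*x + 4)*(log(x) - 1) + C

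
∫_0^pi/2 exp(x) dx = -1 + exp(pi/2)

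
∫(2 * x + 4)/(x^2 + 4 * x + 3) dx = log((x + 2)^2 - 1) + C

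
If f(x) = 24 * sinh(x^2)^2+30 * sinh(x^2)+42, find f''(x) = 120*x^2*sinh(x^2) + 192*x^2*cosh(2*x^2) + 48*sinh(2*x^2) + 60*cosh(x^2)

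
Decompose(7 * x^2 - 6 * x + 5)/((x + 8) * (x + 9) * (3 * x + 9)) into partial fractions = 313/(9*(x + 9)) - 167/(5*(x + 8)) + 43/(45*(x + 3))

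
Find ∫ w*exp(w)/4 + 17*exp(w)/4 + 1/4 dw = (w + 16)*(exp(w) + 1)/4 + C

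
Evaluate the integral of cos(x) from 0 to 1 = sin(1)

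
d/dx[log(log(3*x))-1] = 1/(x*log(x) + x*log(3))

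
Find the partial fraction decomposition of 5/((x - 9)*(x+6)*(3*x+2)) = -45/(464*(3*x + 2)) + 1/(48*(x + 6)) + 1/(87*(x - 9))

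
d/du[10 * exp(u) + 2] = 10*exp(u)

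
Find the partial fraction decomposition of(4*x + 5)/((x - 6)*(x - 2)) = -13/(4*(x - 2)) + 29/(4*(x - 6))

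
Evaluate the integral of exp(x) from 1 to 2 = -E + exp(2)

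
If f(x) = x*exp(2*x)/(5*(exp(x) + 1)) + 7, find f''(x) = (x*exp(4*x) + 3*x*exp(3*x) + 4*x*exp(2*x) + 2*exp(4*x) + 6*exp(3*x) + 4*exp(2*x))/(5*exp(3*x) + 15*exp(2*x) + 15*exp(x) + 5)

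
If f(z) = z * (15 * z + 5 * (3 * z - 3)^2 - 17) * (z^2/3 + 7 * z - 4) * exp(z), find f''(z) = 15*z^5*exp(z) + 440*z^4*exp(z) + 5773*z^3*exp(z)/3 - 198*z^2*exp(z) - 2302*z*exp(z) + 768*exp(z)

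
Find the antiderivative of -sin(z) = cos(z) + C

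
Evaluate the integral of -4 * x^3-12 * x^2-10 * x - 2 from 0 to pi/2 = -(2 + pi^2/4 + pi)^2 + 4 + 3*pi^2/4 + 3*pi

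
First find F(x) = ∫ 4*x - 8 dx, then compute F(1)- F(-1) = -16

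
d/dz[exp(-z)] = -exp(-z)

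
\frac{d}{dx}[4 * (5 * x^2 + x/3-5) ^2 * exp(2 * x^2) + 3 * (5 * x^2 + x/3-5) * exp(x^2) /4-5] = 400*x^5*exp(2*x^2) + 160*x^4*exp(2*x^2)/3 - 3584*x^3*exp(2*x^2)/9 + 15*x^3*exp(x^2)/2 - 40*x^2*exp(2*x^2)/3 + x^2*exp(x^2)/2 + 8*x*exp(2*x^2)/9 - 40*exp(2*x^2)/3 + exp(x^2)/4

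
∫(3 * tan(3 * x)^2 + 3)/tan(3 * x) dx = log(tan(3*x)) + C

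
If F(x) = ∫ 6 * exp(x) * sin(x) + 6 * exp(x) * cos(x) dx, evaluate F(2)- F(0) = 6*exp(2)*sin(2)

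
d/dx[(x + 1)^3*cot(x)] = (x + 1)^2*(-x/sin(x)^2 + 3/tan(x) - 1/sin(x)^2)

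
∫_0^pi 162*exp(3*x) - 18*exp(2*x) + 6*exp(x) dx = -9*exp(2*pi) - 51 + 6*exp(pi) + 54*exp(3*pi)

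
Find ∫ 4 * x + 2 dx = 2*x^2 + 2*x + C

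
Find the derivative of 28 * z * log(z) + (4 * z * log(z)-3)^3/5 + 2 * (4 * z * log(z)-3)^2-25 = 192*z^2*log(z)^3/5 + 192*z^2*log(z)^2/5 + 32*z*log(z)^2/5 + 32*z*log(z)/5 + 8*log(z)/5 + 8/5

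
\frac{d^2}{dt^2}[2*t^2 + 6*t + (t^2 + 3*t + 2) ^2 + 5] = 12*t^2 + 36*t + 30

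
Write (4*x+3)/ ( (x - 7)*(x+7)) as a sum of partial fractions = 25/(14*(x + 7)) + 31/(14*(x - 7))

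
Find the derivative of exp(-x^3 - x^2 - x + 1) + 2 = (-3*x^2 - 2*x - 1)*exp(-x^3 - x^2 - x + 1)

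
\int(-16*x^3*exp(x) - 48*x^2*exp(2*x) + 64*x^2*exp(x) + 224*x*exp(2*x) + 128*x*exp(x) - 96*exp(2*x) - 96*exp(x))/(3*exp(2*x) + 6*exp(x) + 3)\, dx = -16*x*(x - 6)*(x - 1)*exp(x)/(3*exp(x) + 3) + C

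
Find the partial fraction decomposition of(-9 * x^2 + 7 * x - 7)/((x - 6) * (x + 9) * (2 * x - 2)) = -799/(300*(x + 9)) + 9/(100*(x - 1)) - 289/(150*(x - 6))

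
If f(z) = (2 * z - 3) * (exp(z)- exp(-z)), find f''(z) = (2*z*exp(2*z) - 2*z + exp(2*z) + 7)*exp(-z)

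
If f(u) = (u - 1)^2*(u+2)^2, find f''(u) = 12*u^2 + 12*u - 6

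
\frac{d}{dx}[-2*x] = -2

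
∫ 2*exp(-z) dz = -2*exp(-z) + C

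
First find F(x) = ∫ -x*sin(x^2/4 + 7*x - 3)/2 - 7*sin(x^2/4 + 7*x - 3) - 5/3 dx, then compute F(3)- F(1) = -10/3 + cos(81/4) - cos(17/4)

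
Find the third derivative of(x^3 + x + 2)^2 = 120*x^3 + 48*x + 24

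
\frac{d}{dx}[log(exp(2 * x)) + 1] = 2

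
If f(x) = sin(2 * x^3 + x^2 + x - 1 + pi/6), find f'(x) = (6*x^2 + 2*x + 1)*cos(2*x^3 + x^2 + x - 1 + pi/6)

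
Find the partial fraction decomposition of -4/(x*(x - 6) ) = -2/(3*(x - 6)) + 2/(3*x)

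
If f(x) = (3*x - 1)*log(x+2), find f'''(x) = (-3*x - 20)/(x^3 + 6*x^2 + 12*x + 8)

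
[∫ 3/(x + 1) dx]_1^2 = -log(8) + log(27)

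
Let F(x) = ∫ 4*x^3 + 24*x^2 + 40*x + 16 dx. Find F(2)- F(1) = 147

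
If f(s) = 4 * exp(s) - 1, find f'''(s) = 4*exp(s)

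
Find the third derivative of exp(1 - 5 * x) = -125*exp(1 - 5*x)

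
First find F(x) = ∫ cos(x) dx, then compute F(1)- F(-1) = 2*sin(1)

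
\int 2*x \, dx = x^2 + C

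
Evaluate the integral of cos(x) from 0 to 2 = sin(2)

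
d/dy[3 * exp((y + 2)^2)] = 6*y*exp(y^2 + 4*y + 4) + 12*exp(y^2 + 4*y + 4)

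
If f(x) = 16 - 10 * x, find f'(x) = -10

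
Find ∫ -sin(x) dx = cos(x) + C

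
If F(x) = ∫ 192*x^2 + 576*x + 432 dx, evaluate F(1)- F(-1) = 992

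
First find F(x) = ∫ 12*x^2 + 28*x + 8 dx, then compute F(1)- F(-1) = 24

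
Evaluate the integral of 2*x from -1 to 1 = 0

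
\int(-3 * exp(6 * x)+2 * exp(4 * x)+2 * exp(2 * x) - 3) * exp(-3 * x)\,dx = -8*sinh(x)^3 - 2*sinh(x) + C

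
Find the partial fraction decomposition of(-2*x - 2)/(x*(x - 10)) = -11/(5*(x - 10)) + 1/(5*x)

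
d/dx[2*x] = 2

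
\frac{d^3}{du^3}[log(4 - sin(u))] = -2*(2*sin(u) + 7)*cos(u)/(sin(u) - 4)^3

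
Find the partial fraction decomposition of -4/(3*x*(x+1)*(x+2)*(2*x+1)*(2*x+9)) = -4/(945*(2*x + 9)) + 4/(9*(2*x + 1)) + 2/(45*(x + 2)) - 4/(21*(x + 1)) - 2/(27*x)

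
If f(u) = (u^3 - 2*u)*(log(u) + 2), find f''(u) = (6*u^2*log(u) + 17*u^2 - 2)/u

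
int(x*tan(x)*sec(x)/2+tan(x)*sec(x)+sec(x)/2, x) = (x/2 + 1)*sec(x) + C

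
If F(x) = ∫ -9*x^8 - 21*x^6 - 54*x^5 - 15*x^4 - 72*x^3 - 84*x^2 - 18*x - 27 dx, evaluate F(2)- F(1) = -2072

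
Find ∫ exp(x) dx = exp(x) + C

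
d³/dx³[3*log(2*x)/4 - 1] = 3/(2*x^3)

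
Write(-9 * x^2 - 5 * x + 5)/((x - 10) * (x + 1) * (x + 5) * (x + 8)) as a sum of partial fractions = 59/(42*(x + 8)) - 13/(12*(x + 5)) - 1/(308*(x + 1)) - 7/(22*(x - 10))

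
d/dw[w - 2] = 1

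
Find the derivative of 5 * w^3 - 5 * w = 15*w^2 - 5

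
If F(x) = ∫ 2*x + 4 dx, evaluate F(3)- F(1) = 16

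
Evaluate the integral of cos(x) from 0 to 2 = sin(2)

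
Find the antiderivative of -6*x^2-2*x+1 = -2*x^3 - x^2 + x + C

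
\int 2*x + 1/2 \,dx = x^2 + x/2 + C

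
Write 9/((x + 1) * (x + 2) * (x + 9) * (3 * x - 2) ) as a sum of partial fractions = 243/(1160*(3*x - 2)) - 9/(1624*(x + 9)) + 9/(56*(x + 2)) - 9/(40*(x + 1))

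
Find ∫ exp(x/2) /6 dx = exp(x/2)/3 + C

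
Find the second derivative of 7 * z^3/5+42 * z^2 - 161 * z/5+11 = 42*z/5 + 84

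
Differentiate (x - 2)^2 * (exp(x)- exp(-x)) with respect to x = (x^2*exp(2*x) + x^2 - 2*x*exp(2*x) - 6*x + 8)*exp(-x)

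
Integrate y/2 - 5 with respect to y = y^2/4 - 5*y + C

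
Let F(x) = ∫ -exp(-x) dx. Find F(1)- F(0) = -1 + exp(-1)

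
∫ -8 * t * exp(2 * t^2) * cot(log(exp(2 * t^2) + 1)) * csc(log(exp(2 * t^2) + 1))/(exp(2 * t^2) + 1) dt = 2*csc(log(exp(2*t^2) + 1)) + C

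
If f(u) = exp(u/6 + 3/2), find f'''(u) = exp(u/6 + 3/2)/216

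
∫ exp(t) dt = exp(t) + C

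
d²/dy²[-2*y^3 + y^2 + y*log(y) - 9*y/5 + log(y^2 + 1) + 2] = (-12*y^6 + 2*y^5 - 23*y^4 + 2*y^3 - 10*y^2 + 4*y + 1)/(y^5 + 2*y^3 + y)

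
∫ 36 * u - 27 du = 18*u^2 - 27*u + C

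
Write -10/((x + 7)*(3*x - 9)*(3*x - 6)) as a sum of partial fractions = -1/(81*(x + 7)) + 10/(81*(x - 2)) - 1/(9*(x - 3))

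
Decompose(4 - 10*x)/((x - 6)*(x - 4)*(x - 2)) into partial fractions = -2/(x - 2) + 9/(x - 4) - 7/(x - 6)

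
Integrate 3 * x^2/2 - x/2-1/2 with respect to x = x^3/2 - x^2/4 - x/2 + C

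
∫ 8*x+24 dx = 4*x^2 + 24*x + C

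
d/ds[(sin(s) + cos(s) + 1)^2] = 2*cos(2*s) + 2*sqrt(2)*cos(s + pi/4)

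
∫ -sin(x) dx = cos(x) + C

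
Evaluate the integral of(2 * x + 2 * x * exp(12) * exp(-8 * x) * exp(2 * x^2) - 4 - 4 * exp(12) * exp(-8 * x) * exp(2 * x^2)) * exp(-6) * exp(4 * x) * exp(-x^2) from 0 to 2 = -exp(6) - exp(-2) + exp(-6) + exp(2)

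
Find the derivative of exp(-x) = -exp(-x)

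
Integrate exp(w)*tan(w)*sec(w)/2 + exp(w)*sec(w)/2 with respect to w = exp(w)*sec(w)/2 + C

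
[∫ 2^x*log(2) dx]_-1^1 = 3/2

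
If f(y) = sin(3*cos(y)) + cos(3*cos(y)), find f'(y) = -3*sqrt(2)*sin(y)*cos(3*cos(y) + pi/4)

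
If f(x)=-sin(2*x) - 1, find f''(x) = 4*sin(2*x)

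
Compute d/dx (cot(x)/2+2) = -1/(2*sin(x)^2)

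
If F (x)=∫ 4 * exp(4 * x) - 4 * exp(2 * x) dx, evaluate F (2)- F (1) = -(-1 + exp(2))^2 + (-1 + exp(4))^2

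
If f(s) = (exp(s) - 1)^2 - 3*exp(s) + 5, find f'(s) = 2*exp(2*s) - 5*exp(s)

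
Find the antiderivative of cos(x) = sin(x) + C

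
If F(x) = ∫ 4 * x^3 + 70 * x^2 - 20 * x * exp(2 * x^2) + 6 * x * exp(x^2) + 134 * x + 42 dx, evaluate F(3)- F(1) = -5*exp(18) - 3*E + 5*exp(2) + 3920/3 + 3*exp(9)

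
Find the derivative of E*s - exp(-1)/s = (s^2*exp(2) + 1)*exp(-1)/s^2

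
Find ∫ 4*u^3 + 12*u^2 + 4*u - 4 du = u^4 + 4*u^3 + 2*u^2 - 4*u + C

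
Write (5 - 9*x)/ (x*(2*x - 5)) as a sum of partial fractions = -7/(2*x - 5) - 1/x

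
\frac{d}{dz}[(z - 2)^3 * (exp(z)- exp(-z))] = (z^3*exp(2*z) + z^3 - 3*z^2*exp(2*z) - 9*z^2 + 24*z + 4*exp(2*z) - 20)*exp(-z)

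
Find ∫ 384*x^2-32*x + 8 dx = 128*x^3 - 16*x^2 + 8*x + C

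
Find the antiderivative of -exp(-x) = exp(-x) + C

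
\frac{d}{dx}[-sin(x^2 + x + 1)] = -(2*x + 1)*cos(x^2 + x + 1)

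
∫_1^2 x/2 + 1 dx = 7/4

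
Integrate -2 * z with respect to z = -z^2 + C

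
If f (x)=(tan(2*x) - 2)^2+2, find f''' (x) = 192*tan(2*x)^5 - 192*tan(2*x)^4 + 320*tan(2*x)^3 - 256*tan(2*x)^2 + 128*tan(2*x) - 64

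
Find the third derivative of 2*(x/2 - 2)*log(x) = (-x - 8)/x^3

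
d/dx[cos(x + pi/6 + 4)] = -sin(x + pi/6 + 4)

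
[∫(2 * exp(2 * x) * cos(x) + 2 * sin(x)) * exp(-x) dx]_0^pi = -exp(pi) + exp(-pi)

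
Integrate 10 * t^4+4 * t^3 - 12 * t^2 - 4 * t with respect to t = 2*t^5 + t^4 - 4*t^3 - 2*t^2 + C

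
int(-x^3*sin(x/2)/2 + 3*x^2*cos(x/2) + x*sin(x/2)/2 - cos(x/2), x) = x*(x^2 - 1)*cos(x/2) + C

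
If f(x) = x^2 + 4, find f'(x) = 2*x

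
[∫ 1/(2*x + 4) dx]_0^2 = log(2)/2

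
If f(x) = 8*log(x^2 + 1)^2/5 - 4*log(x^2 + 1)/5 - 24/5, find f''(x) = (-32*x^2*log(x^2 + 1) + 72*x^2 + 32*log(x^2 + 1) - 8)/(5*x^4 + 10*x^2 + 5)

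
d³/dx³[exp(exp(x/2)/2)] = exp(x/2 + exp(x/2)/2)/16 + 3*exp(x + exp(x/2)/2)/32 + exp(3*x/2 + exp(x/2)/2)/64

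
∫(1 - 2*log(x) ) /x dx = (1 - log(x))*log(x) + C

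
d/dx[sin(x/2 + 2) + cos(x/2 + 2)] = sqrt(2)*cos(x/2 + pi/4 + 2)/2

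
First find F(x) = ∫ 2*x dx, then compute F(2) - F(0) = 4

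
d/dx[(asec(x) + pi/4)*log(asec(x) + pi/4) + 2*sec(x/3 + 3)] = (2*x^2*sqrt(1 - 1/x^2)*tan(x/3 + 3)*sec(x/3 + 3) + 3*log(asec(x) + pi/4) + 3)/(3*x^2*sqrt(1 - 1/x^2))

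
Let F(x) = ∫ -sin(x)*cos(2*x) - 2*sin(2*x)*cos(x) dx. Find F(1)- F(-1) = 0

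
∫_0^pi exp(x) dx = -1 + exp(pi)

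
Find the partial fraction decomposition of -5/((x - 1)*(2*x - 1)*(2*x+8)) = 10/(9*(2*x - 1)) - 1/(18*(x + 4)) - 1/(2*(x - 1))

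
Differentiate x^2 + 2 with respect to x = 2*x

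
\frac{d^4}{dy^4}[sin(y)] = sin(y)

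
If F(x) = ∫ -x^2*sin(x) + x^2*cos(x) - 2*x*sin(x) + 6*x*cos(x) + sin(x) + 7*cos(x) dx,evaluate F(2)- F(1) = -8*sin(1) + 15*cos(2) - 8*cos(1) + 15*sin(2)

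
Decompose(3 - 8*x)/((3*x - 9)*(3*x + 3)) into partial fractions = -11/(36*(x + 1)) - 7/(12*(x - 3))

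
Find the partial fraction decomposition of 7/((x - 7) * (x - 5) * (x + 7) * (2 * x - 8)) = -1/(528*(x + 7)) + 7/(66*(x - 4)) - 7/(48*(x - 5)) + 1/(24*(x - 7))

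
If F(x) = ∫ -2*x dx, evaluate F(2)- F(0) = -4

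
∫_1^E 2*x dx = -1 + exp(2)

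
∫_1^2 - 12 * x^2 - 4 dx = -32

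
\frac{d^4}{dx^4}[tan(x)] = 24*tan(x)^5 + 40*tan(x)^3 + 16*tan(x)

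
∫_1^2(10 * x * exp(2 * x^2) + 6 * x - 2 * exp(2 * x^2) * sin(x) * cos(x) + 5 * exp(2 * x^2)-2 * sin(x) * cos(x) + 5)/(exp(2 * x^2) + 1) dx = -log(1 + exp(2)) + cos(4)/2 - cos(2)/2 + log(1 + exp(8)) + 14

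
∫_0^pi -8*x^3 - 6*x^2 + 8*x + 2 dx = -2*pi*(-2*pi - 1 + pi^2 + pi^3)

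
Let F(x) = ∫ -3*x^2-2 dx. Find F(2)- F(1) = -9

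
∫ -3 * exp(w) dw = -3*exp(w) + C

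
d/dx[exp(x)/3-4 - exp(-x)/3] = (exp(2*x) + 1)*exp(-x)/3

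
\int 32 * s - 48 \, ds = 16*s^2 - 48*s + C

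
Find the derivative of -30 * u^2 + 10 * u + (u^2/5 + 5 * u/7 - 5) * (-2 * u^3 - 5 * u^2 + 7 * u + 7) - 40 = -2*u^4 - 68*u^3/7 + 822*u^2/35 + 14*u/5 - 20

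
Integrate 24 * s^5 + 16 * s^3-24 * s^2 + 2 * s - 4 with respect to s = 4*s^6 + 4*s^4 - 8*s^3 + s^2 - 4*s + C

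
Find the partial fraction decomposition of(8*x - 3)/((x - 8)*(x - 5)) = -37/(3*(x - 5)) + 61/(3*(x - 8))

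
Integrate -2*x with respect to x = -x^2 + C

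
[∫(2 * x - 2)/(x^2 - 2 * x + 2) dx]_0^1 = -log(2)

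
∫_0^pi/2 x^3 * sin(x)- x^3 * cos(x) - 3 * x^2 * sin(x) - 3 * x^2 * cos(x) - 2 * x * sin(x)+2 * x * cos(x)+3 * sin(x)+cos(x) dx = pi - pi^3/8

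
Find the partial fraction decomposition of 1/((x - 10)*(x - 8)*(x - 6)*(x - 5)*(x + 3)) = 1/(10296*(x + 3)) - 1/(120*(x - 5)) + 1/(72*(x - 6)) - 1/(132*(x - 8)) + 1/(520*(x - 10))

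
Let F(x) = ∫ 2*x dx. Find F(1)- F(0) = 1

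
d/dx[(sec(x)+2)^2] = 2*(2 + 1/cos(x))*sin(x)/cos(x)^2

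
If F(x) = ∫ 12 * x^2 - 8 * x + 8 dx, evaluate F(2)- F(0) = 32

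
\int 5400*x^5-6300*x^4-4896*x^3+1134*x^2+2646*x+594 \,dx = 900*x^6 - 1260*x^5 - 1224*x^4 + 378*x^3 + 1323*x^2 + 594*x + C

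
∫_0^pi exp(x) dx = -1 + exp(pi)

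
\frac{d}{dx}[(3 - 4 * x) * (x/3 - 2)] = 9 - 8*x/3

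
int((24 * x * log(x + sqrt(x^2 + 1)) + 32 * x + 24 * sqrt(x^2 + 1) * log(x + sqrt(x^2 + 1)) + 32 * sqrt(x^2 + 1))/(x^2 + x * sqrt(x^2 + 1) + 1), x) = 4*(3*log(x + sqrt(x^2 + 1)) + 8)*log(x + sqrt(x^2 + 1)) + C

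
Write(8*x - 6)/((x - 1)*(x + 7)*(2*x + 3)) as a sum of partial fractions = 72/(55*(2*x + 3)) - 31/(44*(x + 7)) + 1/(20*(x - 1))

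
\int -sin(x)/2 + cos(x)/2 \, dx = sqrt(2)*sin(x + pi/4)/2 + C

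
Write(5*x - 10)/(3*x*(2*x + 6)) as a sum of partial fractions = 25/(18*(x + 3)) - 5/(9*x)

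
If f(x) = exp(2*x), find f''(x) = 4*exp(2*x)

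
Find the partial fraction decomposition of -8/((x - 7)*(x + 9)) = 1/(2*(x + 9)) - 1/(2*(x - 7))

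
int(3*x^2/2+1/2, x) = x^3/2 + x/2 + C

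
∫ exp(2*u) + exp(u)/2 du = (exp(u) + 1)*exp(u)/2 + C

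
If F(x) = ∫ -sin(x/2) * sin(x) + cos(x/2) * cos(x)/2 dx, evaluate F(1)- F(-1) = 2*sin(1/2)*cos(1)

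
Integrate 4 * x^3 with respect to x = x^4 + C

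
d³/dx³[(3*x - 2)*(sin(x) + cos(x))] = 3*x*sin(x) - 3*x*cos(x) - 11*sin(x) - 7*cos(x)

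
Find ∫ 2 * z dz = z^2 + C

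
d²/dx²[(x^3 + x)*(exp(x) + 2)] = x^3*exp(x) + 6*x^2*exp(x) + 7*x*exp(x) + 12*x + 2*exp(x)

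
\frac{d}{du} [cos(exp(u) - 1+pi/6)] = -exp(u)*sin(exp(u) - 1 + pi/6)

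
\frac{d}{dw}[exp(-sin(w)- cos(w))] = (sin(w) - cos(w))*exp(-sin(w) - cos(w))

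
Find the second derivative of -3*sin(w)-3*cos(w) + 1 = 3*sin(w) + 3*cos(w)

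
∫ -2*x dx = -x^2 + C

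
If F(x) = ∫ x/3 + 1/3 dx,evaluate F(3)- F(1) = 2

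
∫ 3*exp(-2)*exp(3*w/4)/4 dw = exp(3*w/4 - 2) + C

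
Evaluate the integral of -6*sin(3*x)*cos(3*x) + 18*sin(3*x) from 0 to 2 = -4 + (-3 + cos(6))^2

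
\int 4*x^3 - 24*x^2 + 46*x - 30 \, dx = x^4 - 8*x^3 + 23*x^2 - 30*x + C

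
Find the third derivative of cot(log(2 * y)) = (-6*cot(log(y) + log(2))^4 - 6*cot(log(y) + log(2))^3 - 10*cot(log(y) + log(2))^2 - 6*cot(log(y) + log(2)) - 4)/y^3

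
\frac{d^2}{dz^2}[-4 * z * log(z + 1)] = (-4*z - 8)/(z^2 + 2*z + 1)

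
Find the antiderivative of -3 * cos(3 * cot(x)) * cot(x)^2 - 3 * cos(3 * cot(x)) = sin(3*cot(x)) + C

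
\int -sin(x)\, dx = cos(x) + C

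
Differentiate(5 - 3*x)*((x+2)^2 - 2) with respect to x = -9*x^2 - 14*x + 14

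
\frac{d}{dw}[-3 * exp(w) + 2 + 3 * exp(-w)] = (-3*exp(2*w) - 3)*exp(-w)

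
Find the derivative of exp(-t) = -exp(-t)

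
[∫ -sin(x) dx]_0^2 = -1 + cos(2)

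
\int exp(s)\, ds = exp(s) + C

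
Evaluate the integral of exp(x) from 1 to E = -E + exp(E)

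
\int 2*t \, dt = t^2 + C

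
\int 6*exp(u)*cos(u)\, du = 3*sqrt(2)*exp(u)*sin(u + pi/4) + C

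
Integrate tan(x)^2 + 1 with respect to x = tan(x) + C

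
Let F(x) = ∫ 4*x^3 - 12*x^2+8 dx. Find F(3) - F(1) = -8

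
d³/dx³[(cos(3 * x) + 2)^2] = 108*sin(3*x) + 108*sin(6*x)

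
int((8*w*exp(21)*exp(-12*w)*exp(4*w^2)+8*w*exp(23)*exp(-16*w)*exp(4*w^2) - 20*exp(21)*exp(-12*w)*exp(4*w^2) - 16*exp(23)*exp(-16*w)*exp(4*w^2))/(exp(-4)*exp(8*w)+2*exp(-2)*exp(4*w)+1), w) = exp(4*w + (2*w - 5)^2 - 2)/(exp(4*w - 2) + 1) + C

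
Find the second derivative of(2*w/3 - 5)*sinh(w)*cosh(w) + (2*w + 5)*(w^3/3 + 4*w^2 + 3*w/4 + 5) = 8*w^2 + 4*w*sinh(2*w)/3 + 58*w - 10*sinh(2*w) + 4*cosh(2*w)/3 + 43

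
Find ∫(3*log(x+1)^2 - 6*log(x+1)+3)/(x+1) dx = (log(x + 1) - 1)^3 + C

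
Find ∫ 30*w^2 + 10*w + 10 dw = 10*w^3 + 5*w^2 + 10*w + C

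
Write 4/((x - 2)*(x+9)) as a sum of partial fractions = -4/(11*(x + 9)) + 4/(11*(x - 2))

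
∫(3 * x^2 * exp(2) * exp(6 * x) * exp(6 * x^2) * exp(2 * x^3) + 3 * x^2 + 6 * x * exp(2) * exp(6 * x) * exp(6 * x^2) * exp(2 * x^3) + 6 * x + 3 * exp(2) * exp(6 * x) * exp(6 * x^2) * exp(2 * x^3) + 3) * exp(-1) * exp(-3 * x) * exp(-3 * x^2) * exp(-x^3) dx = 2*sinh((x + 1)^3) + C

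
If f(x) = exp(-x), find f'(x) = -exp(-x)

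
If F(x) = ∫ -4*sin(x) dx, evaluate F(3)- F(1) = 4*cos(3) - 4*cos(1)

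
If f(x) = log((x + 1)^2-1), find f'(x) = (2*x + 2)/(x^2 + 2*x)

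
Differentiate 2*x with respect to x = 2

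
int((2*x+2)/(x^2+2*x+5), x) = log((x + 1)^2 + 4) + C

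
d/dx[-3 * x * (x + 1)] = -6*x - 3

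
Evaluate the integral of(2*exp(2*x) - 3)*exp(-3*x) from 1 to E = -2*exp(-E) - exp(-3) + exp(-3*E) + 2*exp(-1)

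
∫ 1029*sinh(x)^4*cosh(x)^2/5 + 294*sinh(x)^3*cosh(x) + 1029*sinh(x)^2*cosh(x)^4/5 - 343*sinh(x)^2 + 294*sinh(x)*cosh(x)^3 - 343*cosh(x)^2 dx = 343*sinh(x)^3*cosh(x)^3/5 - 343*sinh(2*x)/2 + 147*cosh(4*x)/8 + C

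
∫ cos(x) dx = sin(x) + C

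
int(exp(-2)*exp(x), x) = exp(x - 2) + C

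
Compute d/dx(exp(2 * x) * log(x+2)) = (2*x*exp(2*x)*log(x + 2) + 4*exp(2*x)*log(x + 2) + exp(2*x))/(x + 2)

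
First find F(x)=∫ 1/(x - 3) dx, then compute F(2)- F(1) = -log(2)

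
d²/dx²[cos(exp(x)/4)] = -(exp(x)*cos(exp(x)/4) + 4*sin(exp(x)/4))*exp(x)/16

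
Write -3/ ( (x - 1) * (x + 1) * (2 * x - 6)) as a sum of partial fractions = -3/(16*(x + 1)) + 3/(8*(x - 1)) - 3/(16*(x - 3))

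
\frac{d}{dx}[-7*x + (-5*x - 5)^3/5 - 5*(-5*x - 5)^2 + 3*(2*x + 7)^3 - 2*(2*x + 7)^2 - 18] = -3*x^2 + 88*x + 494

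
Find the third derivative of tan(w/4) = 3*tan(w/4)^4/32 + tan(w/4)^2/8 + 1/32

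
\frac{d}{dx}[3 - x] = -1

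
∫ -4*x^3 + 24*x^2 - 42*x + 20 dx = -x^4 + 8*x^3 - 21*x^2 + 20*x + C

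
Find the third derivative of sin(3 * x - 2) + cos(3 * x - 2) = -27*sqrt(2)*cos(3*x - 2 + pi/4)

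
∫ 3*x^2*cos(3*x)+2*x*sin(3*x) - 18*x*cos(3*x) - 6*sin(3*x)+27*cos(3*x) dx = (x - 3)^2*sin(3*x) + C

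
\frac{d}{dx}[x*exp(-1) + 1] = exp(-1)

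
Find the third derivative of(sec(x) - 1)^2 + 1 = 2*(1 - 4/cos(x) - 6/cos(x)^2 + 12/cos(x)^3)*sin(x)/cos(x)^2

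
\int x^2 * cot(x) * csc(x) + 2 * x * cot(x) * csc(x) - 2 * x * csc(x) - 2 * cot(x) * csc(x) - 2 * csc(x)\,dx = (-x^2 - 2*x + 2)*csc(x) + C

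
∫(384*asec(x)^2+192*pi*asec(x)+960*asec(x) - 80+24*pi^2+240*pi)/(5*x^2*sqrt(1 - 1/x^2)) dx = 2*(4*asec(x) + pi)^3/5 + 6*(4*asec(x) + pi)^2 - 16*asec(x) + C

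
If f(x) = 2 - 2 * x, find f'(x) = -2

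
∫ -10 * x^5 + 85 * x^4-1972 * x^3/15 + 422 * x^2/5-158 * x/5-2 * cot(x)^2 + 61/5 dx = -5*x^6/3 + 17*x^5 - 493*x^4/15 + 422*x^3/15 - 79*x^2/5 + 71*x/5 + 2*cot(x) + C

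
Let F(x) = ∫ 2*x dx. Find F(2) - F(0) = 4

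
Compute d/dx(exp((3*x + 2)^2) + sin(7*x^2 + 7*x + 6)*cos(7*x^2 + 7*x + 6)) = 18*x*exp(9*x^2 + 12*x + 4) - 14*x*sin(7*x^2 + 7*x + 6)^2 + 14*x*cos(7*x^2 + 7*x + 6)^2 + 12*exp(9*x^2 + 12*x + 4) - 7*sin(7*x^2 + 7*x + 6)^2 + 7*cos(7*x^2 + 7*x + 6)^2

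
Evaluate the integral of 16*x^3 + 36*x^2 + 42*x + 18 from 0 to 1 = 55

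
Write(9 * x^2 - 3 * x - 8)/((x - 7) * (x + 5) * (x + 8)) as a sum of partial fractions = 592/(45*(x + 8)) - 58/(9*(x + 5)) + 103/(45*(x - 7))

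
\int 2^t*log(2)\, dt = 2^t + C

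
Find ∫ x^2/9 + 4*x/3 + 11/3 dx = x^3/27 + 2*x^2/3 + 11*x/3 + C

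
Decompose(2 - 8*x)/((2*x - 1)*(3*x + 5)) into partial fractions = -46/(13*(3*x + 5)) - 4/(13*(2*x - 1))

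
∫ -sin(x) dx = cos(x) + C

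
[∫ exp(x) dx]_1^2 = -E + exp(2)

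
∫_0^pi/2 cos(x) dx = 1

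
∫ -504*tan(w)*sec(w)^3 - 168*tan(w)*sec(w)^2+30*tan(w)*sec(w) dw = 6*(5 - 14/cos(w) - 28/cos(w)^2)/cos(w) + C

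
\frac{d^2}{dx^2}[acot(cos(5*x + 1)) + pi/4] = 4*(225*cos(5*x + 1)/4 - 25*cos(15*x + 3)/4)/(-cos(10*x + 2) - 3)^2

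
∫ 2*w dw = w^2 + C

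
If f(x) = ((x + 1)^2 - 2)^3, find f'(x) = 6*x^5 + 30*x^4 + 36*x^3 - 12*x^2 - 18*x + 6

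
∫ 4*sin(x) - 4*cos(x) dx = -4*sqrt(2)*sin(x + pi/4) + C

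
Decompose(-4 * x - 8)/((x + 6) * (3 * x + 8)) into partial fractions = 4/(5*(3*x + 8)) - 8/(5*(x + 6))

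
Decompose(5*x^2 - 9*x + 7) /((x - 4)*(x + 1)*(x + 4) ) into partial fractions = 41/(8*(x + 4)) - 7/(5*(x + 1)) + 51/(40*(x - 4))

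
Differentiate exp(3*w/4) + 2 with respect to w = 3*exp(3*w/4)/4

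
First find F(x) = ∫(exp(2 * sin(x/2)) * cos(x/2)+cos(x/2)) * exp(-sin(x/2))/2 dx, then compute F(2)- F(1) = -exp(sin(1/2)) - exp(-sin(1)) + exp(-sin(1/2)) + exp(sin(1))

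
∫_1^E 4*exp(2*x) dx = -2*E*(E - exp(-1)) + 2*(-exp(-E) + exp(E))*exp(E)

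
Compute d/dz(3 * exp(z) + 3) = 3*exp(z)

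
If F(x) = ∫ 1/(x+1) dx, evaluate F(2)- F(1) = -log(8) + log(12)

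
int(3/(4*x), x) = 3*log(x)/4 + C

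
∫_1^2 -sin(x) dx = -cos(1) + cos(2)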